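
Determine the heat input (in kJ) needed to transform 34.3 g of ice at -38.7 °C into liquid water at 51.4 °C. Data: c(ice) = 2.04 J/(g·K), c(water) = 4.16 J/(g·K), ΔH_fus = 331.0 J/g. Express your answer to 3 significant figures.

q1 (heat ice -38.7→0.0 °C): 34.3 × 2.04 × 38.7 = 2708 J
q2 (melt at 0 °C): 34.3 × 331.0 = 11353 J
q3 (heat water 0.0→51.4 °C): 34.3 × 4.16 × 51.4 = 7334 J
Total: 2708 + 11353 + 7334 = 21395 J = 21.4 kJ

q = 21.4 kJ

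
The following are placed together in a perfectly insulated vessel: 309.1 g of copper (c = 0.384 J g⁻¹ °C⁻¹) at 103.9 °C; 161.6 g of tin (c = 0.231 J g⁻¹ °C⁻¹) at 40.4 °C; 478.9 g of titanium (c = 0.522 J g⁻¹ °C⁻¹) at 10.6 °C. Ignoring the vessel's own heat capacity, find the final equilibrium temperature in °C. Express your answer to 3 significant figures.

Σ mᵢcᵢ(T − Tᵢ) = 0  ⇒  T = Σ mᵢcᵢTᵢ / Σ mᵢcᵢ
Σ mᵢcᵢ = 309.1×0.384 + 161.6×0.231 + 478.9×0.522 = 406.0098
Σ mᵢcᵢTᵢ = 118.6944×103.9 + 37.3296×40.4 + 249.9858×10.6 = 16490
T = 16490 / 406.0098 = 40.61 °C

T_f = 40.6 °C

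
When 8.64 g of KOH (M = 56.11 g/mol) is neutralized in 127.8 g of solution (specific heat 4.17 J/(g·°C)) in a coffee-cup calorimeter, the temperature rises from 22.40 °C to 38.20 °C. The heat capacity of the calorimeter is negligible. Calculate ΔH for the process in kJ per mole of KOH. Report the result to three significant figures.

ΔH = -54.7 kJ/mol

|ΔT| = |38.20 − 22.40| = 15.80 °C
|q_surr| = (127.8 × 4.17) × 15.80 = 532.926 × 15.80 = 8420 J
n(KOH) = 8.64 / 56.11 = 0.1540 mol
Temperature rose, so q_rxn = −|q_surr| = -8.420 kJ
ΔH = q_rxn / n = -54.68 kJ/mol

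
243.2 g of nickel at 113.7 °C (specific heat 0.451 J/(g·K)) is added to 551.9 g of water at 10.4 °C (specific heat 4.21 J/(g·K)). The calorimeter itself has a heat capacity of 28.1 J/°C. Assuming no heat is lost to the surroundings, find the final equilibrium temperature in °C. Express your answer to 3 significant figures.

Heat lost by nickel = heat gained by water + calorimeter.
(243.2)(0.451)(113.7 − T) = [(551.9)(4.21) + 28.1](T − 10.4)
109.6832 (113.7 − T) = 2351.599 (T − 10.4)
12471 − 109.6832 T = 2351.599 T − 24457
36928 = 2461.2822 T
T = 15.00 °C

T_f = 15.0 °C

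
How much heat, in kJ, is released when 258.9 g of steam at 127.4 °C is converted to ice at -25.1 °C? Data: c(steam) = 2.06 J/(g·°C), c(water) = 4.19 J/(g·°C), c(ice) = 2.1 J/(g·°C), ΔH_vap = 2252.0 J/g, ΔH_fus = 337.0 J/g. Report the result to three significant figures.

q = 807 kJ

q1 (cool steam 127.4→100 °C): 258.9 × 2.06 × 27.4 = 14613 J
q2 (condense at 100 °C): 258.9 × 2252.0 = 583043 J
q3 (cool water 100→0 °C): 258.9 × 4.19 × 100.0 = 108479 J
q4 (freeze at 0 °C): 258.9 × 337.0 = 87249 J
q5 (cool ice 0→-25.1 °C): 258.9 × 2.1 × 25.1 = 13647 J
Total: 14613 + 583043 + 108479 + 87249 + 13647 = 807031 J = 807 kJ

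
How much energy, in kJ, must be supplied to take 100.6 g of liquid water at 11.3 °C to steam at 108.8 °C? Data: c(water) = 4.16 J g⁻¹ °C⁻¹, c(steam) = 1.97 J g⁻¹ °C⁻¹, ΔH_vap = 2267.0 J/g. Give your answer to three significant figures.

q = 267 kJ

q1 (heat water 11.3→100.0 °C): 100.6 × 4.16 × 88.7 = 37121 J
q2 (vaporize at 100 °C): 100.6 × 2267.0 = 228060 J
q3 (heat steam 100.0→108.8 °C): 100.6 × 1.97 × 8.8 = 1744 J
Total: 37121 + 228060 + 1744 = 266925 J = 267 kJ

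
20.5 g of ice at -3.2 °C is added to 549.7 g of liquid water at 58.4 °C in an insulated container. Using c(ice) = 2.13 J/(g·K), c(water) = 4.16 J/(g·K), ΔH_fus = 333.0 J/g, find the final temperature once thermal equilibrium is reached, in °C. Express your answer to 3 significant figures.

T_f = 53.4 °C

Heat to bring ice to 0 °C and melt it: q₁ = 20.5×2.13×3.2 + 20.5×333.0 = 6966.2 J
Heat the water can supply cooling to 0 °C: 549.7×4.16×58.4 = 133546 J > q₁, so all ice melts.
Energy balance: 549.7×4.16×(58.4 − T) = 6966.2 + 20.5×4.16×(T − 0)
2286.752(58.4 − T) = 6966.2 + 85.28 T
133546 − 6966.2 = 2372.032 T
T = 126579.8 / 2372.032 = 53.36 °C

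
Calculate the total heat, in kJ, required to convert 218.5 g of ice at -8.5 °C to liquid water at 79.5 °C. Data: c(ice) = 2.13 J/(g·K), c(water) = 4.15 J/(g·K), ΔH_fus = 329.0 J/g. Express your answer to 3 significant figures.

q1 (heat ice -8.5→0.0 °C): 218.5 × 2.13 × 8.5 = 3956 J
q2 (melt at 0 °C): 218.5 × 329.0 = 71887 J
q3 (heat water 0.0→79.5 °C): 218.5 × 4.15 × 79.5 = 72089 J
Total: 3956 + 71887 + 72089 = 147932 J = 148 kJ

q = 148 kJ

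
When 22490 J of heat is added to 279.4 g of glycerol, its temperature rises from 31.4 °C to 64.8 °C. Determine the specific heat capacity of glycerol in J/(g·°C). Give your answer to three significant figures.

c = q / (m ΔT) = 22490 / (279.4 × 33.4)
c = 22490 / 9331.96 = 2.41 J/(g·°C)

c = 2.41 J/(g·°C)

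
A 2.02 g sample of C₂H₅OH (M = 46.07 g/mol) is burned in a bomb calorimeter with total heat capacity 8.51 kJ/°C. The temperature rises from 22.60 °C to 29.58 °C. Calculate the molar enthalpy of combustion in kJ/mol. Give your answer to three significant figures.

ΔT = 29.58 − 22.60 = 6.98 °C
q_cal = C_cal × ΔT = 8.51 × 6.98 = 59.3998 kJ
n = 2.02 / 46.07 = 0.04385 mol
q_rxn = −q_cal = -59.3998 kJ
ΔH = -59.3998 / 0.04385 = -1354.6 kJ/mol

ΔH = -1350 kJ/mol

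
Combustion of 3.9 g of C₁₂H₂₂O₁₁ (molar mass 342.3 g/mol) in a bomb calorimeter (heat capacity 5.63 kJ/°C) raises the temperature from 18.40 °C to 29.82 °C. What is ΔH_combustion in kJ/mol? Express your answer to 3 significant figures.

ΔT = 29.82 − 18.40 = 11.42 °C
q_cal = C_cal × ΔT = 5.63 × 11.42 = 64.2946 kJ
n = 3.9 / 342.3 = 0.01139 mol
q_rxn = −q_cal = -64.2946 kJ
ΔH = -64.2946 / 0.01139 = -5644.8 kJ/mol

ΔH = -5640 kJ/mol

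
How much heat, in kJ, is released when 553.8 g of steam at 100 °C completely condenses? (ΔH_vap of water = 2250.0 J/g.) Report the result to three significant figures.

q = 1250 kJ

q = m × ΔH_vap = 553.8 × 2250.0 = 1246000 J = 1250 kJ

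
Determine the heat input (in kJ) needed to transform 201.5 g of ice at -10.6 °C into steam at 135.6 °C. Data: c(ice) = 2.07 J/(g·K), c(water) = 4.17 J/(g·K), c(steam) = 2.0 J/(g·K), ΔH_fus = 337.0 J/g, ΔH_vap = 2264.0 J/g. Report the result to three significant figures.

q1 (heat ice -10.6→0.0 °C): 201.5 × 2.07 × 10.6 = 4421 J
q2 (melt at 0 °C): 201.5 × 337.0 = 67906 J
q3 (heat water 0.0→100.0 °C): 201.5 × 4.17 × 100.0 = 84026 J
q4 (vaporize at 100 °C): 201.5 × 2264.0 = 456196 J
q5 (heat steam 100.0→135.6 °C): 201.5 × 2.0 × 35.6 = 14347 J
Total: 4421 + 67906 + 84026 + 456196 + 14347 = 626896 J = 627 kJ

q = 627 kJ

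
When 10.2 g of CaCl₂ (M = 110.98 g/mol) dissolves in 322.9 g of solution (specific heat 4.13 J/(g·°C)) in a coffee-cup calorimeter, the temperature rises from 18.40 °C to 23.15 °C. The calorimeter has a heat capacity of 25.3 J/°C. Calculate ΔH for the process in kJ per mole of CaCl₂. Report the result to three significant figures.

|ΔT| = |23.15 − 18.40| = 4.75 °C
|q_surr| = (322.9 × 4.13 + 25.3) × 4.75 = 1358.877 × 4.75 = 6455 J
n(CaCl₂) = 10.2 / 110.98 = 0.09191 mol
Temperature rose, so q_rxn = −|q_surr| = -6.455 kJ
ΔH = q_rxn / n = -70.23 kJ/mol

ΔH = -70.2 kJ/mol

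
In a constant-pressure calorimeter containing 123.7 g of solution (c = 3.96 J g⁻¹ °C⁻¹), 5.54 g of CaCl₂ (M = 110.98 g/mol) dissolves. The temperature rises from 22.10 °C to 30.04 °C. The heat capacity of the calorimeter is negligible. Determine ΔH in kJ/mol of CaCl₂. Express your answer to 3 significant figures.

ΔH = -77.9 kJ/mol

|ΔT| = |30.04 − 22.10| = 7.94 °C
|q_surr| = (123.7 × 3.96) × 7.94 = 489.852 × 7.94 = 3889 J
n(CaCl₂) = 5.54 / 110.98 = 0.04992 mol
Temperature rose, so q_rxn = −|q_surr| = -3.889 kJ
ΔH = q_rxn / n = -77.90 kJ/mol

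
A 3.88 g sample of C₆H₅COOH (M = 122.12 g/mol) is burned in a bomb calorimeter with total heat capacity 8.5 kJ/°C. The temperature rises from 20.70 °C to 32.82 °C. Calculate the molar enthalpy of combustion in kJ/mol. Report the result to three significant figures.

ΔH = -3240 kJ/mol

ΔT = 32.82 − 20.70 = 12.12 °C
q_cal = C_cal × ΔT = 8.5 × 12.12 = 103.02 kJ
n = 3.88 / 122.12 = 0.03177 mol
q_rxn = −q_cal = -103.02 kJ
ΔH = -103.02 / 0.03177 = -3243 kJ/mol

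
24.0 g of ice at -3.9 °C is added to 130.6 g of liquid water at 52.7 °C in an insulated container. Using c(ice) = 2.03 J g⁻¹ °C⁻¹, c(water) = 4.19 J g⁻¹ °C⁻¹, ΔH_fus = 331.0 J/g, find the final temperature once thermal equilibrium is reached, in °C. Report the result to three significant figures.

T_f = 32.0 °C

Heat to bring ice to 0 °C and melt it: q₁ = 24.0×2.03×3.9 + 24.0×331.0 = 8134.0 J
Heat the water can supply cooling to 0 °C: 130.6×4.19×52.7 = 28838.2 J > q₁, so all ice melts.
Energy balance: 130.6×4.19×(52.7 − T) = 8134.0 + 24.0×4.19×(T − 0)
547.214(52.7 − T) = 8134.0 + 100.56 T
28838.2 − 8134.0 = 647.774 T
T = 20704.2 / 647.774 = 31.96 °C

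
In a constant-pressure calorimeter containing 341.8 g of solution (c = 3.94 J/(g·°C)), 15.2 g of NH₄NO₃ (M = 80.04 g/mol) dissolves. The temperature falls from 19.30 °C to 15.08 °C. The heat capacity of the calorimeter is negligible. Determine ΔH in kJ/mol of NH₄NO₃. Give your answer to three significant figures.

ΔH = 29.9 kJ/mol

|ΔT| = |15.08 − 19.30| = 4.22 °C
|q_surr| = (341.8 × 3.94) × 4.22 = 1346.692 × 4.22 = 5683 J
n(NH₄NO₃) = 15.2 / 80.04 = 0.1899 mol
Temperature fell, so q_rxn = +|q_surr| = 5.683 kJ
ΔH = q_rxn / n = 29.93 kJ/mol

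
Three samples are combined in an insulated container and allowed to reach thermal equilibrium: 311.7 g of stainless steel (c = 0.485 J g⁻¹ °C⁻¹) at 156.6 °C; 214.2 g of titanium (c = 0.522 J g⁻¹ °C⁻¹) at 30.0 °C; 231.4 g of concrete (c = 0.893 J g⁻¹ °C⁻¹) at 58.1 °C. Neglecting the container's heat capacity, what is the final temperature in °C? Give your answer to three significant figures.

T_f = 83.1 °C

Σ mᵢcᵢ(T − Tᵢ) = 0  ⇒  T = Σ mᵢcᵢTᵢ / Σ mᵢcᵢ
Σ mᵢcᵢ = 311.7×0.485 + 214.2×0.522 + 231.4×0.893 = 469.6271
Σ mᵢcᵢTᵢ = 151.1745×156.6 + 111.8124×30.0 + 206.6402×58.1 = 39034
T = 39034 / 469.6271 = 83.12 °C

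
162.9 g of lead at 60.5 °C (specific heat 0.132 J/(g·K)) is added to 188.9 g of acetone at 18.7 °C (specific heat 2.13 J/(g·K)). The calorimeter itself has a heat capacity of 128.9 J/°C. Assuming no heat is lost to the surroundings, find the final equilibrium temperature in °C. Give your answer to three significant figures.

T_f = 20.3 °C

Heat lost by lead = heat gained by acetone + calorimeter.
(162.9)(0.132)(60.5 − T) = [(188.9)(2.13) + 128.9](T − 18.7)
21.5028 (60.5 − T) = 531.257 (T − 18.7)
1300.9 − 21.5028 T = 531.257 T − 9934.5
11235.4 = 552.7598 T
T = 20.33 °C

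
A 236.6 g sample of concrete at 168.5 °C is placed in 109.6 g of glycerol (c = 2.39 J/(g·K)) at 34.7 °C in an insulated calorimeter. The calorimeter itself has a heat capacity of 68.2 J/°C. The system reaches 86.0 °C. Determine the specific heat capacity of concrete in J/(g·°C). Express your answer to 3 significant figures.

c = 0.868 J/(g·°C)

q_gained = (109.6 × 2.39 + 68.2) × (86.0 − 34.7) = 16940 J
q_lost = 236.6 × c × (168.5 − 86.0) = 19519.5 c
Set equal: c = 16940 / 19519.5 = 0.868 J/(g·°C)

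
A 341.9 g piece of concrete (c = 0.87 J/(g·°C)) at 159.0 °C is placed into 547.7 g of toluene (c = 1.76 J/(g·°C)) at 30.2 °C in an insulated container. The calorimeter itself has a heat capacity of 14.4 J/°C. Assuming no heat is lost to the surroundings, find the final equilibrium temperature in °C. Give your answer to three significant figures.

Heat lost by concrete = heat gained by toluene + calorimeter.
(341.9)(0.87)(159.0 − T) = [(547.7)(1.76) + 14.4](T − 30.2)
297.453 (159.0 − T) = 978.352 (T − 30.2)
47295 − 297.453 T = 978.352 T − 29546
76841 = 1275.805 T
T = 60.23 °C

T_f = 60.2 °C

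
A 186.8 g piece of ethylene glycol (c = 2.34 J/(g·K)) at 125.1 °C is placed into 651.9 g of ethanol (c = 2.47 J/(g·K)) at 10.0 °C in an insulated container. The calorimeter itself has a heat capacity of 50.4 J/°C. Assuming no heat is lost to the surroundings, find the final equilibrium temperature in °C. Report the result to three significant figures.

T_f = 34.0 °C

Heat lost by ethylene glycol = heat gained by ethanol + calorimeter.
(186.8)(2.34)(125.1 − T) = [(651.9)(2.47) + 50.4](T − 10.0)
437.112 (125.1 − T) = 1660.593 (T − 10.0)
54683 − 437.112 T = 1660.593 T − 16606
71289 = 2097.705 T
T = 33.98 °C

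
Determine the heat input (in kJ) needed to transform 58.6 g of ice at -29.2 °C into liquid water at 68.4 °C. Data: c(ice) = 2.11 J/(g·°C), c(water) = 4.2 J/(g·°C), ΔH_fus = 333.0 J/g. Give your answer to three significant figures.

q = 40.0 kJ

q1 (heat ice -29.2→0.0 °C): 58.6 × 2.11 × 29.2 = 3610 J
q2 (melt at 0 °C): 58.6 × 333.0 = 19514 J
q3 (heat water 0.0→68.4 °C): 58.6 × 4.2 × 68.4 = 16835 J
Total: 3610 + 19514 + 16835 = 39959 J = 40.0 kJ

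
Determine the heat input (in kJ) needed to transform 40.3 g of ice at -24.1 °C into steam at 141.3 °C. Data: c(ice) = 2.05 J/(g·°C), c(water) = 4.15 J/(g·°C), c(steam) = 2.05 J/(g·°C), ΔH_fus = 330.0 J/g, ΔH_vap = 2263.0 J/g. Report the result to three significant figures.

q1 (heat ice -24.1→0.0 °C): 40.3 × 2.05 × 24.1 = 1991 J
q2 (melt at 0 °C): 40.3 × 330.0 = 13299 J
q3 (heat water 0.0→100.0 °C): 40.3 × 4.15 × 100.0 = 16725 J
q4 (vaporize at 100 °C): 40.3 × 2263.0 = 91199 J
q5 (heat steam 100.0→141.3 °C): 40.3 × 2.05 × 41.3 = 3412 J
Total: 1991 + 13299 + 16725 + 91199 + 3412 = 126626 J = 127 kJ

q = 127 kJ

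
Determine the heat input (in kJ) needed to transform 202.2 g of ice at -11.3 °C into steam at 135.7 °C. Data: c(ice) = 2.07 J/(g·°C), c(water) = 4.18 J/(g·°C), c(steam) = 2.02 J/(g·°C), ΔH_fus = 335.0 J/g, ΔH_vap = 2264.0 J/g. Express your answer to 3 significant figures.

q = 629 kJ

q1 (heat ice -11.3→0.0 °C): 202.2 × 2.07 × 11.3 = 4730 J
q2 (melt at 0 °C): 202.2 × 335.0 = 67737 J
q3 (heat water 0.0→100.0 °C): 202.2 × 4.18 × 100.0 = 84520 J
q4 (vaporize at 100 °C): 202.2 × 2264.0 = 457781 J
q5 (heat steam 100.0→135.7 °C): 202.2 × 2.02 × 35.7 = 14581 J
Total: 4730 + 67737 + 84520 + 457781 + 14581 = 629349 J = 629 kJ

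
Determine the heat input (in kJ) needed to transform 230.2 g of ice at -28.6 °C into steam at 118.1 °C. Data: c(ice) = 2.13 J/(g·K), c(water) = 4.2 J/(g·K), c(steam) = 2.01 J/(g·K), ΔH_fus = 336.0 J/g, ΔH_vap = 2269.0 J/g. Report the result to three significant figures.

q = 719 kJ

q1 (heat ice -28.6→0.0 °C): 230.2 × 2.13 × 28.6 = 14023 J
q2 (melt at 0 °C): 230.2 × 336.0 = 77347 J
q3 (heat water 0.0→100.0 °C): 230.2 × 4.2 × 100.0 = 96684 J
q4 (vaporize at 100 °C): 230.2 × 2269.0 = 522324 J
q5 (heat steam 100.0→118.1 °C): 230.2 × 2.01 × 18.1 = 8375 J
Total: 14023 + 77347 + 96684 + 522324 + 8375 = 718753 J = 719 kJ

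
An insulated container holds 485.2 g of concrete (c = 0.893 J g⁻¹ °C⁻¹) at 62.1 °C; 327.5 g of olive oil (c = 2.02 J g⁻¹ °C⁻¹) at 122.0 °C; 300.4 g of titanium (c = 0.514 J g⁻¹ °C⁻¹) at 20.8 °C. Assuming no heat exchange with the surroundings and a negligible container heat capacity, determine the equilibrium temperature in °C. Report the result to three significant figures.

Σ mᵢcᵢ(T − Tᵢ) = 0  ⇒  T = Σ mᵢcᵢTᵢ / Σ mᵢcᵢ
Σ mᵢcᵢ = 485.2×0.893 + 327.5×2.02 + 300.4×0.514 = 1249.2392
Σ mᵢcᵢTᵢ = 433.2836×62.1 + 661.55×122.0 + 154.4056×20.8 = 110830
T = 110830 / 1249.2392 = 88.72 °C

T_f = 88.7 °C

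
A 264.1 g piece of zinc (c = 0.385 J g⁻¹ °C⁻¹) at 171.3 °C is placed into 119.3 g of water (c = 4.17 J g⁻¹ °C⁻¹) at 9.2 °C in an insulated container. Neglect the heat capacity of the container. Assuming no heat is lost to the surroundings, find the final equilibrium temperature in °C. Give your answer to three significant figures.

T_f = 36.7 °C

Heat lost by zinc = heat gained by water.
(264.1)(0.385)(171.3 − T) = (119.3)(4.17)(T − 9.2)
101.6785 (171.3 − T) = 497.481 (T − 9.2)
17418 − 101.6785 T = 497.481 T − 4576.8
21994.8 = 599.1595 T
T = 36.71 °C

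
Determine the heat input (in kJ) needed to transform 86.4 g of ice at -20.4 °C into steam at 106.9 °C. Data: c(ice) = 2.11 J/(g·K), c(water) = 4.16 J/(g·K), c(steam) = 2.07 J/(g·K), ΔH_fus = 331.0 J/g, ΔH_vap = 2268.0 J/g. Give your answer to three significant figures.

q = 265 kJ

q1 (heat ice -20.4→0.0 °C): 86.4 × 2.11 × 20.4 = 3719 J
q2 (melt at 0 °C): 86.4 × 331.0 = 28598 J
q3 (heat water 0.0→100.0 °C): 86.4 × 4.16 × 100.0 = 35942 J
q4 (vaporize at 100 °C): 86.4 × 2268.0 = 195955 J
q5 (heat steam 100.0→106.9 °C): 86.4 × 2.07 × 6.9 = 1234 J
Total: 3719 + 28598 + 35942 + 195955 + 1234 = 265448 J = 265 kJ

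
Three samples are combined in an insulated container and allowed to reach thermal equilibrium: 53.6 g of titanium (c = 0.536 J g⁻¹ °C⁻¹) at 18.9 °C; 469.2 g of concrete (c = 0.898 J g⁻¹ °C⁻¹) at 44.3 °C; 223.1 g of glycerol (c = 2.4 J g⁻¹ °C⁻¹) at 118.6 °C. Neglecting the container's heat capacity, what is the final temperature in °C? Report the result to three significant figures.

T_f = 83.9 °C

Σ mᵢcᵢ(T − Tᵢ) = 0  ⇒  T = Σ mᵢcᵢTᵢ / Σ mᵢcᵢ
Σ mᵢcᵢ = 53.6×0.536 + 469.2×0.898 + 223.1×2.4 = 985.5112
Σ mᵢcᵢTᵢ = 28.7296×18.9 + 421.3416×44.3 + 535.44×118.6 = 82712
T = 82712 / 985.5112 = 83.93 °C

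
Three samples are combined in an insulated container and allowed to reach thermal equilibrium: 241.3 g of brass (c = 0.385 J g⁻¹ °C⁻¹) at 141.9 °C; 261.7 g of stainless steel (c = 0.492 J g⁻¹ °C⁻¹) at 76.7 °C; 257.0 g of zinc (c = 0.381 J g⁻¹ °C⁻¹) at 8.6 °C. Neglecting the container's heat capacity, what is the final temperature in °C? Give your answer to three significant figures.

Σ mᵢcᵢ(T − Tᵢ) = 0  ⇒  T = Σ mᵢcᵢTᵢ / Σ mᵢcᵢ
Σ mᵢcᵢ = 241.3×0.385 + 261.7×0.492 + 257.0×0.381 = 319.5739
Σ mᵢcᵢTᵢ = 92.9005×141.9 + 128.7564×76.7 + 97.917×8.6 = 23900
T = 23900 / 319.5739 = 74.79 °C

T_f = 74.8 °C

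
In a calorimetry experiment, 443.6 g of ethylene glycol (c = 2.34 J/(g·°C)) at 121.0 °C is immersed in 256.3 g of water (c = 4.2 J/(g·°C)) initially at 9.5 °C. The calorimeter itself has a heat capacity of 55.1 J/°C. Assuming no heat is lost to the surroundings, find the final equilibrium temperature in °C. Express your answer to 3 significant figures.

Heat lost by ethylene glycol = heat gained by water + calorimeter.
(443.6)(2.34)(121.0 − T) = [(256.3)(4.2) + 55.1](T − 9.5)
1038.024 (121.0 − T) = 1131.56 (T − 9.5)
125600 − 1038.024 T = 1131.56 T − 10750
136350 = 2169.584 T
T = 62.846 °C

T_f = 62.8 °C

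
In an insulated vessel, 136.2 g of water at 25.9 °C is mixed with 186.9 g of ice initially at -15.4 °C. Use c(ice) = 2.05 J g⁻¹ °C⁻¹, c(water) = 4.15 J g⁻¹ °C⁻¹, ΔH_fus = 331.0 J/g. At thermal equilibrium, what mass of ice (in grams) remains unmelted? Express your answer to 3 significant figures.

m_ice remaining = 160 g

Heat to warm all ice to 0 °C: 186.9×2.05×15.4 = 5900.43 J
Heat released by water cooling to 0 °C: 136.2×4.15×25.9 = 14639.5 J
14639.5 J < 5900.43 + 186.9×331.0 = 67764.33 J, so not all ice melts; final T = 0 °C.
Heat left for melting: 14639.5 − 5900.43 = 8739.07 J
Mass melted = 8739.07 / 331.0 = 26.402 g
Ice remaining = 186.9 − 26.402 = 160.498 g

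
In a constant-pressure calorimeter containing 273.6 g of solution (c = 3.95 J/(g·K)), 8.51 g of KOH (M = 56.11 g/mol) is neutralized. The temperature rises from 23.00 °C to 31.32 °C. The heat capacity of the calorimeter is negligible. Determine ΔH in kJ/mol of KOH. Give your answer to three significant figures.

|ΔT| = |31.32 − 23.00| = 8.32 °C
|q_surr| = (273.6 × 3.95) × 8.32 = 1080.72 × 8.32 = 8992 J
n(KOH) = 8.51 / 56.11 = 0.1517 mol
Temperature rose, so q_rxn = −|q_surr| = -8.992 kJ
ΔH = q_rxn / n = -59.27 kJ/mol

ΔH = -59.3 kJ/mol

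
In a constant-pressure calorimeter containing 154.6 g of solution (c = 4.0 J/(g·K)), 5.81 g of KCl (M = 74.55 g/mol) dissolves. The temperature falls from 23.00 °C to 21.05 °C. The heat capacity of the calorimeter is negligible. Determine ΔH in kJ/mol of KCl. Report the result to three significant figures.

ΔH = 15.5 kJ/mol

|ΔT| = |21.05 − 23.00| = 1.95 °C
|q_surr| = (154.6 × 4.0) × 1.95 = 618.4 × 1.95 = 1206 J
n(KCl) = 5.81 / 74.55 = 0.07793 mol
Temperature fell, so q_rxn = +|q_surr| = 1.206 kJ
ΔH = q_rxn / n = 15.48 kJ/mol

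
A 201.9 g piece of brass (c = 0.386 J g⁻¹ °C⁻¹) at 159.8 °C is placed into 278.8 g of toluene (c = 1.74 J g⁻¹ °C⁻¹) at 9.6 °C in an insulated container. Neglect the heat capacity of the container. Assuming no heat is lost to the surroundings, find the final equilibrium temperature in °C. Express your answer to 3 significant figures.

T_f = 30.4 °C

Heat lost by brass = heat gained by toluene.
(201.9)(0.386)(159.8 − T) = (278.8)(1.74)(T − 9.6)
77.9334 (159.8 − T) = 485.112 (T − 9.6)
12454 − 77.9334 T = 485.112 T − 4657.1
17111.1 = 563.0454 T
T = 30.39 °C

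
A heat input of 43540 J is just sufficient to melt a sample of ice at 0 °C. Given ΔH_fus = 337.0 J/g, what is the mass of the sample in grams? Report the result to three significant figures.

m = q / ΔH_fus = 43540 J / 337.0 J/g = 129 g

m = 129 g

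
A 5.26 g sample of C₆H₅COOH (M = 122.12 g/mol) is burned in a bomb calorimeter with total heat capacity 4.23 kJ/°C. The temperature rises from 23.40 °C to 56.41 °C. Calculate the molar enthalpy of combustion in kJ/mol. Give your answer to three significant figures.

ΔT = 56.41 − 23.40 = 33.01 °C
q_cal = C_cal × ΔT = 4.23 × 33.01 = 139.6323 kJ
n = 5.26 / 122.12 = 0.04307 mol
q_rxn = −q_cal = -139.6323 kJ
ΔH = -139.6323 / 0.04307 = -3242 kJ/mol

ΔH = -3240 kJ/mol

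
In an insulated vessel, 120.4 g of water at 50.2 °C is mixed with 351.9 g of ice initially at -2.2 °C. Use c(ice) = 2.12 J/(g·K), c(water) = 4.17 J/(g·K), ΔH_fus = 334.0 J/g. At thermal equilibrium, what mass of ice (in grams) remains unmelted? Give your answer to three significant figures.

m_ice remaining = 281 g

Heat to warm all ice to 0 °C: 351.9×2.12×2.2 = 1641.3 J
Heat released by water cooling to 0 °C: 120.4×4.17×50.2 = 25204 J
25204 J < 1641.3 + 351.9×334.0 = 119175.9 J, so not all ice melts; final T = 0 °C.
Heat left for melting: 25204 − 1641.3 = 23562.7 J
Mass melted = 23562.7 / 334.0 = 70.55 g
Ice remaining = 351.9 − 70.55 = 281.35 g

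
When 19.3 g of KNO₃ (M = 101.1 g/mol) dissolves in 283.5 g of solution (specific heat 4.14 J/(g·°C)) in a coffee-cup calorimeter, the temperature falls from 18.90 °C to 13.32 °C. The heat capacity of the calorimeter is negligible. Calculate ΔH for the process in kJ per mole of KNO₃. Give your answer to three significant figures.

ΔH = 34.3 kJ/mol

|ΔT| = |13.32 − 18.90| = 5.58 °C
|q_surr| = (283.5 × 4.14) × 5.58 = 1173.69 × 5.58 = 6549 J
n(KNO₃) = 19.3 / 101.1 = 0.1909 mol
Temperature fell, so q_rxn = +|q_surr| = 6.549 kJ
ΔH = q_rxn / n = 34.31 kJ/mol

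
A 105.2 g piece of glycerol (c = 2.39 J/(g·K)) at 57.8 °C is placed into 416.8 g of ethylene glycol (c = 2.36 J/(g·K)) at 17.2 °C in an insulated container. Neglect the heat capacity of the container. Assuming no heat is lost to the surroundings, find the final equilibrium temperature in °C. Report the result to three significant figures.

Heat lost by glycerol = heat gained by ethylene glycol.
(105.2)(2.39)(57.8 − T) = (416.8)(2.36)(T − 17.2)
251.428 (57.8 − T) = 983.648 (T − 17.2)
14533 − 251.428 T = 983.648 T − 16919
31452 = 1235.076 T
T = 25.47 °C

T_f = 25.5 °C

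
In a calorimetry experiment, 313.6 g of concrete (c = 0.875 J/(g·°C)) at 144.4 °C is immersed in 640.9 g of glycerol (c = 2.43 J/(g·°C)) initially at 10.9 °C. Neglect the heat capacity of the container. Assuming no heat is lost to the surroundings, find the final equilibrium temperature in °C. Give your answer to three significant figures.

Heat lost by concrete = heat gained by glycerol.
(313.6)(0.875)(144.4 − T) = (640.9)(2.43)(T − 10.9)
274.4 (144.4 − T) = 1557.387 (T − 10.9)
39623 − 274.4 T = 1557.387 T − 16976
56599 = 1831.787 T
T = 30.90 °C

T_f = 30.9 °C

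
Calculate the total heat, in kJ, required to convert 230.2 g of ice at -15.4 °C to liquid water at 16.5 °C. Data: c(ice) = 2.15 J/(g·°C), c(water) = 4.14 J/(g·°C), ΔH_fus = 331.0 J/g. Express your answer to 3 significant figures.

q1 (heat ice -15.4→0.0 °C): 230.2 × 2.15 × 15.4 = 7622 J
q2 (melt at 0 °C): 230.2 × 331.0 = 76196 J
q3 (heat water 0.0→16.5 °C): 230.2 × 4.14 × 16.5 = 15725 J
Total: 7622 + 76196 + 15725 = 99543 J = 99.5 kJ

q = 99.5 kJ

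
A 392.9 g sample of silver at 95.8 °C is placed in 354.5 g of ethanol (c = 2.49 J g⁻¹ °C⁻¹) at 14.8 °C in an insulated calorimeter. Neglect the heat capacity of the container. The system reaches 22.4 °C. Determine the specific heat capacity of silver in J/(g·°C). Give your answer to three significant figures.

q_gained = (354.5 × 2.49) × (22.4 − 14.8) = 6709 J
q_lost = 392.9 × c × (95.8 − 22.4) = 28838.86 c
Set equal: c = 6709 / 28838.86 = 0.233 J/(g·°C)

c = 0.233 J/(g·°C)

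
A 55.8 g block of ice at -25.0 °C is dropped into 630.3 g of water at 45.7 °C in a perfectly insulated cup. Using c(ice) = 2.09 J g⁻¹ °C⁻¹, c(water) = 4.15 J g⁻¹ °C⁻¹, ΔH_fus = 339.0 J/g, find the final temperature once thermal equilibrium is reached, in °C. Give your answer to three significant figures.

T_f = 34.3 °C

Heat to bring ice to 0 °C and melt it: q₁ = 55.8×2.09×25.0 + 55.8×339.0 = 21832 J
Heat the water can supply cooling to 0 °C: 630.3×4.15×45.7 = 119540 J > q₁, so all ice melts.
Energy balance: 630.3×4.15×(45.7 − T) = 21832 + 55.8×4.15×(T − 0)
2615.745(45.7 − T) = 21832 + 231.57 T
119540 − 21832 = 2847.315 T
T = 97708 / 2847.315 = 34.32 °C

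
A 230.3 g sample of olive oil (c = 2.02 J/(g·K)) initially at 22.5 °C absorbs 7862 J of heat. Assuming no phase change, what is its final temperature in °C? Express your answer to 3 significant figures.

T_f = 39.4 °C

ΔT = q / (m c) = 7862 / (230.3 × 2.02) = 16.90 °C
T_f = 22.5 + 16.90 = 39.40 °C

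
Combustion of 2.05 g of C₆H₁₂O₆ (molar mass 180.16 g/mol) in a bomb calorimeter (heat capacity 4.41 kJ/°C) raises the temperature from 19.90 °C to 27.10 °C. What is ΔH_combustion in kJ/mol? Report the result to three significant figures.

ΔT = 27.10 − 19.90 = 7.20 °C
q_cal = C_cal × ΔT = 4.41 × 7.20 = 31.752 kJ
n = 2.05 / 180.16 = 0.01138 mol
q_rxn = −q_cal = -31.752 kJ
ΔH = -31.752 / 0.01138 = -2790 kJ/mol

ΔH = -2790 kJ/mol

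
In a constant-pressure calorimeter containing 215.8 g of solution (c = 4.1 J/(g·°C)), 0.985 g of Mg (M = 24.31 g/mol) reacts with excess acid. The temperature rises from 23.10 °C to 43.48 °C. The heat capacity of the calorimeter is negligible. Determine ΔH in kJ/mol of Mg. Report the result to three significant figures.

ΔH = -445 kJ/mol

|ΔT| = |43.48 − 23.10| = 20.38 °C
|q_surr| = (215.8 × 4.1) × 20.38 = 884.78 × 20.38 = 18030 J
n(Mg) = 0.985 / 24.31 = 0.04052 mol
Temperature rose, so q_rxn = −|q_surr| = -18.03 kJ
ΔH = q_rxn / n = -445.0 kJ/mol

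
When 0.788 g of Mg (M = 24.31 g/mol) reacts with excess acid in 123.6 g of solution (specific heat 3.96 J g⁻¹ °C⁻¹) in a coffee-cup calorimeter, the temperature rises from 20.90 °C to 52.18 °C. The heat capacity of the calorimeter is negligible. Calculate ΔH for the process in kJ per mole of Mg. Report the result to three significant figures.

|ΔT| = |52.18 − 20.90| = 31.28 °C
|q_surr| = (123.6 × 3.96) × 31.28 = 489.456 × 31.28 = 15310 J
n(Mg) = 0.788 / 24.31 = 0.03241 mol
Temperature rose, so q_rxn = −|q_surr| = -15.31 kJ
ΔH = q_rxn / n = -472.4 kJ/mol

ΔH = -472 kJ/mol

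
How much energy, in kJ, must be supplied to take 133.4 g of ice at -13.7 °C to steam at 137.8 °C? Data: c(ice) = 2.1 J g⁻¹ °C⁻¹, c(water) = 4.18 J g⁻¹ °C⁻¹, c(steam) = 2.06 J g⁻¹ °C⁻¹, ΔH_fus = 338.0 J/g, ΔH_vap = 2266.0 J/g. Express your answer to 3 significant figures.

q1 (heat ice -13.7→0.0 °C): 133.4 × 2.1 × 13.7 = 3838 J
q2 (melt at 0 °C): 133.4 × 338.0 = 45089 J
q3 (heat water 0.0→100.0 °C): 133.4 × 4.18 × 100.0 = 55761 J
q4 (vaporize at 100 °C): 133.4 × 2266.0 = 302284 J
q5 (heat steam 100.0→137.8 °C): 133.4 × 2.06 × 37.8 = 10388 J
Total: 3838 + 45089 + 55761 + 302284 + 10388 = 417360 J = 417 kJ

q = 417 kJ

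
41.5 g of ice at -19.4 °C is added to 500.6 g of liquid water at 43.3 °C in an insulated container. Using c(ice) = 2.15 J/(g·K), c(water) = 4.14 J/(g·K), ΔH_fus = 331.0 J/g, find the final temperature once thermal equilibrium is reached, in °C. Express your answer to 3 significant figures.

Heat to bring ice to 0 °C and melt it: q₁ = 41.5×2.15×19.4 + 41.5×331.0 = 15467 J
Heat the water can supply cooling to 0 °C: 500.6×4.14×43.3 = 89738.6 J > q₁, so all ice melts.
Energy balance: 500.6×4.14×(43.3 − T) = 15467 + 41.5×4.14×(T − 0)
2072.484(43.3 − T) = 15467 + 171.81 T
89738.6 − 15467 = 2244.294 T
T = 74271.6 / 2244.294 = 33.09 °C

T_f = 33.1 °C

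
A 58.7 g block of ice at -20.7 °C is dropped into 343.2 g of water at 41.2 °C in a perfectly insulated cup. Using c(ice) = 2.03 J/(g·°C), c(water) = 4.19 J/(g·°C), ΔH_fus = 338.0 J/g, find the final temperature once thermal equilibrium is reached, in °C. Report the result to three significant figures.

Heat to bring ice to 0 °C and melt it: q₁ = 58.7×2.03×20.7 + 58.7×338.0 = 22307 J
Heat the water can supply cooling to 0 °C: 343.2×4.19×41.2 = 59245.9 J > q₁, so all ice melts.
Energy balance: 343.2×4.19×(41.2 − T) = 22307 + 58.7×4.19×(T − 0)
1438.008(41.2 − T) = 22307 + 245.953 T
59245.9 − 22307 = 1683.961 T
T = 36938.9 / 1683.961 = 21.94 °C

T_f = 21.9 °C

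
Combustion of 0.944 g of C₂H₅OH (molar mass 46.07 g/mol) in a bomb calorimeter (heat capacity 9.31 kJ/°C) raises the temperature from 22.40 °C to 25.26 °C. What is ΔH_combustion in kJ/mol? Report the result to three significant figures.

ΔH = -1300 kJ/mol

ΔT = 25.26 − 22.40 = 2.86 °C
q_cal = C_cal × ΔT = 9.31 × 2.86 = 26.6266 kJ
n = 0.944 / 46.07 = 0.02049 mol
q_rxn = −q_cal = -26.6266 kJ
ΔH = -26.6266 / 0.02049 = -1299 kJ/mol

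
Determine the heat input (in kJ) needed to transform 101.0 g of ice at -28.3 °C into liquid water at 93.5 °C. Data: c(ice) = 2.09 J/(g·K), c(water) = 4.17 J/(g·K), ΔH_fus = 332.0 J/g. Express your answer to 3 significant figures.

q = 78.9 kJ

q1 (heat ice -28.3→0.0 °C): 101.0 × 2.09 × 28.3 = 5974 J
q2 (melt at 0 °C): 101.0 × 332.0 = 33532 J
q3 (heat water 0.0→93.5 °C): 101.0 × 4.17 × 93.5 = 39379 J
Total: 5974 + 33532 + 39379 = 78885 J = 78.9 kJ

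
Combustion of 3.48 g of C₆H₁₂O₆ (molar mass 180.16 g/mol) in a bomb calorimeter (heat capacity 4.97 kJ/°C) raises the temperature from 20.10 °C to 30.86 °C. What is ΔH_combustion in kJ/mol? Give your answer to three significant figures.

ΔT = 30.86 − 20.10 = 10.76 °C
q_cal = C_cal × ΔT = 4.97 × 10.76 = 53.4772 kJ
n = 3.48 / 180.16 = 0.01932 mol
q_rxn = −q_cal = -53.4772 kJ
ΔH = -53.4772 / 0.01932 = -2768 kJ/mol

ΔH = -2770 kJ/mol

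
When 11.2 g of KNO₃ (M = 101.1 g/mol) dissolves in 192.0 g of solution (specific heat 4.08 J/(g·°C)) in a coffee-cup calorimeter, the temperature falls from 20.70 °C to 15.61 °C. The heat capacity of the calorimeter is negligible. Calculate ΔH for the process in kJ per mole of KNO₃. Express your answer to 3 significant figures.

ΔH = 36.0 kJ/mol

|ΔT| = |15.61 − 20.70| = 5.09 °C
|q_surr| = (192.0 × 4.08) × 5.09 = 783.36 × 5.09 = 3987 J
n(KNO₃) = 11.2 / 101.1 = 0.1108 mol
Temperature fell, so q_rxn = +|q_surr| = 3.987 kJ
ΔH = q_rxn / n = 35.98 kJ/mol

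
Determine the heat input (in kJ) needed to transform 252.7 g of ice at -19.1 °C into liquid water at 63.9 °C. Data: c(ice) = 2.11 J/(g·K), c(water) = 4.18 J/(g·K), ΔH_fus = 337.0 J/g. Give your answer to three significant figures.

q = 163 kJ

q1 (heat ice -19.1→0.0 °C): 252.7 × 2.11 × 19.1 = 10184 J
q2 (melt at 0 °C): 252.7 × 337.0 = 85160 J
q3 (heat water 0.0→63.9 °C): 252.7 × 4.18 × 63.9 = 67497 J
Total: 10184 + 85160 + 67497 = 162841 J = 163 kJ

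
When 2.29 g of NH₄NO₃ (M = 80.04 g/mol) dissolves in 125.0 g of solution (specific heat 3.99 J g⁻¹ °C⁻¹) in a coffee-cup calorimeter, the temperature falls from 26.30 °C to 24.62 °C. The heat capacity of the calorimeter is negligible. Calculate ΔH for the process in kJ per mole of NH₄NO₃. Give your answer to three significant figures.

ΔH = 29.3 kJ/mol

|ΔT| = |24.62 − 26.30| = 1.68 °C
|q_surr| = (125.0 × 3.99) × 1.68 = 498.75 × 1.68 = 837.9 J
n(NH₄NO₃) = 2.29 / 80.04 = 0.02861 mol
Temperature fell, so q_rxn = +|q_surr| = 0.8379 kJ
ΔH = q_rxn / n = 29.29 kJ/mol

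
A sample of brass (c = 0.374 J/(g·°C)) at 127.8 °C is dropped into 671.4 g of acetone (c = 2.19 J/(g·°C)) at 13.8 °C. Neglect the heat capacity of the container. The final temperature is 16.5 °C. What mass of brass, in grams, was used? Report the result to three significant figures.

q_gained = (671.4 × 2.19) × (16.5 − 13.8) = 3970 J
q_lost = m × 0.374 × (127.8 − 16.5) = 41.6262 m
m = 3970 / 41.6262 = 95.4 g

m = 95.4 g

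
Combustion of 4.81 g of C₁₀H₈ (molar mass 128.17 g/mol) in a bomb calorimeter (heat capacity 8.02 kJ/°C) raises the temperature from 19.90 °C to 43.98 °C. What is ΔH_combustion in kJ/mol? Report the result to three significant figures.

ΔT = 43.98 − 19.90 = 24.08 °C
q_cal = C_cal × ΔT = 8.02 × 24.08 = 193.1216 kJ
n = 4.81 / 128.17 = 0.03753 mol
q_rxn = −q_cal = -193.1216 kJ
ΔH = -193.1216 / 0.03753 = -5146 kJ/mol

ΔH = -5150 kJ/mol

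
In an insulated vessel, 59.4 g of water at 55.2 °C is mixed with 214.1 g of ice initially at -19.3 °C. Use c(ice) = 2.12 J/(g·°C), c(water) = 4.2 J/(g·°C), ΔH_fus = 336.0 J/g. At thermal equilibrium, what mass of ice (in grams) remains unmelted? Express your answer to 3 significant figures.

m_ice remaining = 199 g

Heat to warm all ice to 0 °C: 214.1×2.12×19.3 = 8760.1 J
Heat released by water cooling to 0 °C: 59.4×4.2×55.2 = 13771 J
13771 J < 8760.1 + 214.1×336.0 = 80697.7 J, so not all ice melts; final T = 0 °C.
Heat left for melting: 13771 − 8760.1 = 5010.9 J
Mass melted = 5010.9 / 336.0 = 14.91 g
Ice remaining = 214.1 − 14.91 = 199.19 g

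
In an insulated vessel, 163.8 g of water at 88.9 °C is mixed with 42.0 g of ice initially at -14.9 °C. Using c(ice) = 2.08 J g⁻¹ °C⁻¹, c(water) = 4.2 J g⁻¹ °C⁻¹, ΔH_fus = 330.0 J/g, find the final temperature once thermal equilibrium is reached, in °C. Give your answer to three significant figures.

T_f = 53.2 °C

Heat to bring ice to 0 °C and melt it: q₁ = 42.0×2.08×14.9 + 42.0×330.0 = 15162 J
Heat the water can supply cooling to 0 °C: 163.8×4.2×88.9 = 61159.6 J > q₁, so all ice melts.
Energy balance: 163.8×4.2×(88.9 − T) = 15162 + 42.0×4.2×(T − 0)
687.96(88.9 − T) = 15162 + 176.4 T
61159.6 − 15162 = 864.36 T
T = 45997.6 / 864.36 = 53.22 °C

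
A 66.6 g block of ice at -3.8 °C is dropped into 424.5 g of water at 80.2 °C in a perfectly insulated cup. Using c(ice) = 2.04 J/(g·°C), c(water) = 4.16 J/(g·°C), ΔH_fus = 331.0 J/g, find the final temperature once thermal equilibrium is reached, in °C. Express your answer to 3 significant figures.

Heat to bring ice to 0 °C and melt it: q₁ = 66.6×2.04×3.8 + 66.6×331.0 = 22561 J
Heat the water can supply cooling to 0 °C: 424.5×4.16×80.2 = 141627 J > q₁, so all ice melts.
Energy balance: 424.5×4.16×(80.2 − T) = 22561 + 66.6×4.16×(T − 0)
1765.92(80.2 − T) = 22561 + 277.056 T
141627 − 22561 = 2042.976 T
T = 119066 / 2042.976 = 58.28 °C

T_f = 58.3 °C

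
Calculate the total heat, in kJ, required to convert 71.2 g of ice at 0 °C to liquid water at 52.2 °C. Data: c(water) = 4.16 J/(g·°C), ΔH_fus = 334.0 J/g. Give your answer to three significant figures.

q = 39.2 kJ

q1 (melt at 0 °C): 71.2 × 334.0 = 23781 J
q2 (heat water 0.0→52.2 °C): 71.2 × 4.16 × 52.2 = 15461 J
Total: 23781 + 15461 = 39242 J = 39.2 kJ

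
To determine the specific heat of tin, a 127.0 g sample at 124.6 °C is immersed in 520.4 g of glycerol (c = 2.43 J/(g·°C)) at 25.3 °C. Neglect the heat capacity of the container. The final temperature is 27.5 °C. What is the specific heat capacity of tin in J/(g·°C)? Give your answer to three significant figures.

c = 0.226 J/(g·°C)

q_gained = (520.4 × 2.43) × (27.5 − 25.3) = 2782 J
q_lost = 127.0 × c × (124.6 − 27.5) = 12331.7 c
Set equal: c = 2782 / 12331.7 = 0.226 J/(g·°C)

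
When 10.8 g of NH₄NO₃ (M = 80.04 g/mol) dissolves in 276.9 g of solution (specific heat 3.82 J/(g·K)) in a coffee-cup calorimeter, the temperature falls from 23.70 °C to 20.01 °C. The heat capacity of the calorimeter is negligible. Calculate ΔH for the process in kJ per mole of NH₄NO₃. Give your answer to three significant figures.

ΔH = 28.9 kJ/mol

|ΔT| = |20.01 − 23.70| = 3.69 °C
|q_surr| = (276.9 × 3.82) × 3.69 = 1057.758 × 3.69 = 3903 J
n(NH₄NO₃) = 10.8 / 80.04 = 0.1349 mol
Temperature fell, so q_rxn = +|q_surr| = 3.903 kJ
ΔH = q_rxn / n = 28.93 kJ/mol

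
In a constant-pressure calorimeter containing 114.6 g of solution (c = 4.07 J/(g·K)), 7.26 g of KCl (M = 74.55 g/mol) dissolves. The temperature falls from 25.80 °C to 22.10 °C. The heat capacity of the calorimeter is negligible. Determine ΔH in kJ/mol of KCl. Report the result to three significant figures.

ΔH = 17.7 kJ/mol

|ΔT| = |22.10 − 25.80| = 3.70 °C
|q_surr| = (114.6 × 4.07) × 3.70 = 466.422 × 3.70 = 1726 J
n(KCl) = 7.26 / 74.55 = 0.09738 mol
Temperature fell, so q_rxn = +|q_surr| = 1.726 kJ
ΔH = q_rxn / n = 17.72 kJ/mol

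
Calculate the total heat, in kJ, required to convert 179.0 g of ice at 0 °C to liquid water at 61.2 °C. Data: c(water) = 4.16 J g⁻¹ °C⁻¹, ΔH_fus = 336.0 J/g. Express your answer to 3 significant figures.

q = 106 kJ

q1 (melt at 0 °C): 179.0 × 336.0 = 60144 J
q2 (heat water 0.0→61.2 °C): 179.0 × 4.16 × 61.2 = 45572 J
Total: 60144 + 45572 = 105716 J = 106 kJ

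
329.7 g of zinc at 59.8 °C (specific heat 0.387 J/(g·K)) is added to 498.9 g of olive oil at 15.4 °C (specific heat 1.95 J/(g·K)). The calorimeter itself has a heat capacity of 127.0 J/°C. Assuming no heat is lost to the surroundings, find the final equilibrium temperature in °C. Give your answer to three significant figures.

T_f = 20.0 °C

Heat lost by zinc = heat gained by olive oil + calorimeter.
(329.7)(0.387)(59.8 − T) = [(498.9)(1.95) + 127.0](T − 15.4)
127.5939 (59.8 − T) = 1099.855 (T − 15.4)
7630.1 − 127.5939 T = 1099.855 T − 16938
24568.1 = 1227.4489 T
T = 20.02 °C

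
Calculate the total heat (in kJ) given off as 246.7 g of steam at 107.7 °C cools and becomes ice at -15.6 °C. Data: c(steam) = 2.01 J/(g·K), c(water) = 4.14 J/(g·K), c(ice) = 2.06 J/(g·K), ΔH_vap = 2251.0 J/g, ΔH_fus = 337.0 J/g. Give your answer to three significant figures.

q = 752 kJ

q1 (cool steam 107.7→100 °C): 246.7 × 2.01 × 7.7 = 3818 J
q2 (condense at 100 °C): 246.7 × 2251.0 = 555322 J
q3 (cool water 100→0 °C): 246.7 × 4.14 × 100.0 = 102134 J
q4 (freeze at 0 °C): 246.7 × 337.0 = 83138 J
q5 (cool ice 0→-15.6 °C): 246.7 × 2.06 × 15.6 = 7928 J
Total: 3818 + 555322 + 102134 + 83138 + 7928 = 752340 J = 752 kJ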